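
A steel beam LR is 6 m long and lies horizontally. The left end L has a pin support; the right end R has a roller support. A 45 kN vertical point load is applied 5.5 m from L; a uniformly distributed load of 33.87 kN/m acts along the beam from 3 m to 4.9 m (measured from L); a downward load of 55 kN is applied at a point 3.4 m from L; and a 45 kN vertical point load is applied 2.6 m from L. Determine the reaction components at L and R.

L_x = 0, L_y = 75.07 kN, R_y = 134.3 kN

Resultant of the distributed load: 33.87 × 1.9 = 64.353 kN at 3.95 m from L.
Taking moments about L: R_y·6 − 45·5.5 − (33.87·1.9)·3.95 − 55·3.4 − 45·2.6 = 0 → R_y = 805.69435/6 = 134.282 ≈ 134.3 kN.
ΣF_y = 0: L_y + 134.282 − 45 − 33.87·1.9 − 55 − 45 = 0 → L_y = 75.07 kN.
ΣF_x = 0: no horizontal applied forces, so L_x = 0.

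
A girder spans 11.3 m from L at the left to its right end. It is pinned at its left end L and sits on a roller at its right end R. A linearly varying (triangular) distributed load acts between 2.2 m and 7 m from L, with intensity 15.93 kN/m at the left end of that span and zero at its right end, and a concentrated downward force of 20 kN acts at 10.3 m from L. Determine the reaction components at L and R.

Resultant of the triangular load: ½ × 15.93 × 4.8 = 38.232 kN, acting at 3.8 m from L (one-third of the span from the peak).
ΣM about L: R_y·11.3 − (½·15.93·4.8)·3.8 − 20·10.3 = 0 → R_y = 351.2816/11.3 = 31.0869 ≈ 31.09 kN.
ΣF_y = 0: L_y + 31.0869 − ½·15.93·4.8 − 20 = 0 → L_y = 27.15 kN.
ΣF_x = 0: no horizontal applied forces, so L_x = 0.

L_x = 0, L_y = 27.15 kN, R_y = 31.09 kN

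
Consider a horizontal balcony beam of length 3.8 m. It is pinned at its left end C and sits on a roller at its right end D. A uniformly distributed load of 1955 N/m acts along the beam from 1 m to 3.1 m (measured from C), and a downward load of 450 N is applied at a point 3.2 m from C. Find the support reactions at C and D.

Resultant of the distributed load: 1955 × 2.1 = 4105.5 N at 2.05 m from C.
Taking moments about C: D_y·3.8 − (1955·2.1)·2.05 − 450·3.2 = 0 → D_y = 9856.275/3.8 = 2593.76 ≈ 2594 N.
ΣF_y = 0: C_y + 2593.76 − 1955·2.1 − 450 = 0 → C_y = 1962 N.
ΣF_x = 0: no horizontal applied forces, so C_x = 0.

C_x = 0, C_y = 1962 N, D_y = 2594 N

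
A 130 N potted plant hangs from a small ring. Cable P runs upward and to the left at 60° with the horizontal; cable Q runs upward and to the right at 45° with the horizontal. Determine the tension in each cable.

T_P = 95.17 N, T_Q = 67.29 N

ΣF_x = 0: −T_P·cos60° + T_Q·cos45° = 0 → T_Q = 0.707107·T_P.
ΣF_y = 0: T_P·sin60° + T_Q·sin45° = 130.
Substitute: T_P·(0.866025 + 0.707107·0.707107) = 130 → T_P = 95.1666 ≈ 95.17 N.
Then T_Q = 0.707107 × 95.1666 = 67.29 N.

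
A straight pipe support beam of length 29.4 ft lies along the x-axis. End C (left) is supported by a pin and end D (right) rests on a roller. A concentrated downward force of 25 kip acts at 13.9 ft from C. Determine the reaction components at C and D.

C_x = 0, C_y = 13.18 kip, D_y = 11.82 kip

Moments about C: D_y·29.4 − 25·13.9 = 0 → D_y = 347.5/29.4 = 11.8197 ≈ 11.82 kip.
ΣF_y = 0: C_y + 11.8197 − 25 = 0 → C_y = 13.18 kip.
ΣF_x = 0: no horizontal applied forces, so C_x = 0.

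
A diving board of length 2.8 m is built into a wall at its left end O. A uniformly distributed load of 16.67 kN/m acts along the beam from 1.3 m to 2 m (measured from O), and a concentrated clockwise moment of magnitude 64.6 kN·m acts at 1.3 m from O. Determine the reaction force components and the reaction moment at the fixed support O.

Resultant of the distributed load: 16.67 × 0.7 = 11.669 kN at 1.65 m from O.
ΣF_x = 0: O_x = 0.
ΣF_y = 0: O_y − 16.67·0.7 = 0 → O_y = 11.67 kN.
ΣM about O: M_O − (16.67·0.7)·1.65 − 64.6 = 0 → M_O = 83.85 kN·m.

O_x = 0, O_y = 11.67 kN, M_O = 83.85 kN·m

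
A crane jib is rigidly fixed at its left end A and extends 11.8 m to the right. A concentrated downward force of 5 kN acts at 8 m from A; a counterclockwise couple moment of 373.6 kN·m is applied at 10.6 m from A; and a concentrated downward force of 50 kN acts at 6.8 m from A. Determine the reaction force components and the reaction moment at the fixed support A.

A_x = 0, A_y = 55.00 kN, M_A = 6.400 kN·m

ΣF_x = 0: A_x = 0.
ΣF_y = 0: A_y − 5 − 50 = 0 → A_y = 55.00 kN.
ΣM about A: M_A − 5·8 + 373.6 − 50·6.8 = 0 → M_A = 6.400 kN·m.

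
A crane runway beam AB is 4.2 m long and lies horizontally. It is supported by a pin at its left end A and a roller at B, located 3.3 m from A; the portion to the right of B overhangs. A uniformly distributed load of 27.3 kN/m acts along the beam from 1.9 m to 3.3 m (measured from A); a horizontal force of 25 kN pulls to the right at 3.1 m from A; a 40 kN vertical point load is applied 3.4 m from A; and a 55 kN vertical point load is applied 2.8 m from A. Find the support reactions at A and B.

A_x = -25.00 kN, A_y = 15.23 kN, B_y = 118.0 kN

Resultant of the distributed load: 27.3 × 1.4 = 38.22 kN at 2.6 m from A.
Taking moments about A: B_y·3.3 − (27.3·1.4)·2.6 − 40·3.4 − 55·2.8 = 0 → B_y = 389.372/3.3 = 117.992 ≈ 118.0 kN.
ΣF_y = 0: A_y + 117.992 − 27.3·1.4 − 40 − 55 = 0 → A_y = 15.23 kN.
ΣF_x = 0: A_x + 25 = 0 → A_x = -25.00 kN.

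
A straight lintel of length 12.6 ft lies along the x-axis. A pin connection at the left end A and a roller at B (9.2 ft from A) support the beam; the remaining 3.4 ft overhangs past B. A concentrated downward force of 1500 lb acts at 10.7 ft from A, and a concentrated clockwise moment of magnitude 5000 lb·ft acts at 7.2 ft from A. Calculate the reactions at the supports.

A_x = 0, A_y = -788.0 lb, B_y = 2288 lb

Moments about A: B_y·9.2 − 1500·10.7 − 5000 = 0 → B_y = 21050/9.2 = 2288.04 ≈ 2288 lb.
ΣF_y = 0: A_y + 2288.04 − 1500 = 0 → A_y = -788.0 lb.
ΣF_x = 0: no horizontal applied forces, so A_x = 0.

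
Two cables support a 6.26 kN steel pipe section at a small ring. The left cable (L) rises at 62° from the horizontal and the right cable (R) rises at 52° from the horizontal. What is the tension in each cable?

ΣF_x = 0: −T_L·cos62° + T_R·cos52° = 0 → T_R = 0.762548·T_L.
ΣF_y = 0: T_L·sin62° + T_R·sin52° = 6.26.
Substitute: T_L·(0.882948 + 0.762548·0.788011) = 6.26 → T_L = 4.21877 ≈ 4.219 kN.
Then T_R = 0.762548 × 4.21877 = 3.217 kN.

T_L = 4.219 kN, T_R = 3.217 kN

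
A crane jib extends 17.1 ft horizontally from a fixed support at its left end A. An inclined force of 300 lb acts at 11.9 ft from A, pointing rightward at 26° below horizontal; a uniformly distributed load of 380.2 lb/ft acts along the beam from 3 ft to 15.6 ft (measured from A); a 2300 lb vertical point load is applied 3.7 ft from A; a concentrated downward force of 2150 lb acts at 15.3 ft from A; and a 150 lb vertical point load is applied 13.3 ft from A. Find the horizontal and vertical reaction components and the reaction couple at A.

A_x = -269.6 lb, A_y = 9522 lb, M_A = 89520 lb·ft

Resultant of the distributed load: 380.2 × 12.6 = 4790.52 lb at 9.3 ft from A.
ΣF_x = 0: A_x + 300·cos26° = 0 → A_x = -269.6 lb.
ΣF_y = 0: A_y − 300·sin26° − 380.2·12.6 − 2300 − 2150 − 150 = 0 → A_y = 9522 lb.
ΣM about A: M_A − 300·sin26°·11.9 − (380.2·12.6)·9.3 − 2300·3.7 − 2150·15.3 − 150·13.3 = 0 → M_A = 89520 lb·ft.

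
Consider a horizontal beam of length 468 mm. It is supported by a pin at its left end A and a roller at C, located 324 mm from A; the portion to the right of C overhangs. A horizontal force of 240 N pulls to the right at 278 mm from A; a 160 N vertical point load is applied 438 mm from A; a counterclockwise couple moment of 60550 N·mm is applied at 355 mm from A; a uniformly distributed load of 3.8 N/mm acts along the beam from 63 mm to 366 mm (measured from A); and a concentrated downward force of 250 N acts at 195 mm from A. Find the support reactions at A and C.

A_x = -240.0 N, A_y = 619.3 N, C_y = 942.1 N

Resultant of the distributed load: 3.8 × 303 = 1151.4 N at 214.5 mm from A.
Moments about A: C_y·324 − 160·438 + 60550 − (3.8·303)·214.5 − 250·195 = 0 → C_y = 305255.3/324 = 942.146 ≈ 942.1 N.
ΣF_y = 0: A_y + 942.146 − 160 − 3.8·303 − 250 = 0 → A_y = 619.3 N.
ΣF_x = 0: A_x + 240 = 0 → A_x = -240.0 N.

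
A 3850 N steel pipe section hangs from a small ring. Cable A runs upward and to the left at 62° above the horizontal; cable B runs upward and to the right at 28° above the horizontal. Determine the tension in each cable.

T_A = 3399 N, T_B = 1807 N

ΣF_x = 0: −T_A·cos62° + T_B·cos28° = 0 → T_B = 0.531709·T_A.
ΣF_y = 0: T_A·sin62° + T_B·sin28° = 3850.
Substitute: T_A·(0.882948 + 0.531709·0.469472) = 3850 → T_A = 3399.35 ≈ 3399 N.
Then T_B = 0.531709 × 3399.35 = 1807 N.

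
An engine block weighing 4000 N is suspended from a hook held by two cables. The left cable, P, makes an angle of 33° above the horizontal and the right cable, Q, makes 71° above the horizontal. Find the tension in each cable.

ΣF_x = 0: −T_P·cos33° + T_Q·cos71° = 0 → T_Q = 2.57602·T_P.
ΣF_y = 0: T_P·sin33° + T_Q·sin71° = 4000.
Substitute: T_P·(0.544639 + 2.57602·0.945519) = 4000 → T_P = 1342.14 ≈ 1342 N.
Then T_Q = 2.57602 × 1342.14 = 3457 N.

T_P = 1342 N, T_Q = 3457 N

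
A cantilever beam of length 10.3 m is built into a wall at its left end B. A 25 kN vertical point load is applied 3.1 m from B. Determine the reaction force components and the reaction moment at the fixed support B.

B_x = 0, B_y = 25.00 kN, M_B = 77.50 kN·m

ΣF_x = 0: B_x = 0.
ΣF_y = 0: B_y − 25 = 0 → B_y = 25.00 kN.
ΣM about B: M_B − 25·3.1 = 0 → M_B = 77.50 kN·m.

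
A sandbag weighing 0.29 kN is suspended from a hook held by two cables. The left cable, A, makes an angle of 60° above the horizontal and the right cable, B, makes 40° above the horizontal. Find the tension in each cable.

T_A = 0.2256 kN, T_B = 0.1472 kN

ΣF_x = 0: −T_A·cos60° + T_B·cos40° = 0 → T_B = 0.652704·T_A.
ΣF_y = 0: T_A·sin60° + T_B·sin40° = 0.29.
Substitute: T_A·(0.866025 + 0.652704·0.642788) = 0.29 → T_A = 0.22558 ≈ 0.2256 kN.
Then T_B = 0.652704 × 0.22558 = 0.1472 kN.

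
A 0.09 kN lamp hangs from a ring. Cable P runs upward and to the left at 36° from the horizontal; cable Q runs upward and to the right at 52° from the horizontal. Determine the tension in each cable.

T_P = 0.05544 kN, T_Q = 0.07286 kN

ΣF_x = 0: −T_P·cos36° + T_Q·cos52° = 0 → T_Q = 1.31406·T_P.
ΣF_y = 0: T_P·sin36° + T_Q·sin52° = 0.09.
Substitute: T_P·(0.587785 + 1.31406·0.788011) = 0.09 → T_P = 0.0554433 ≈ 0.05544 kN.
Then T_Q = 1.31406 × 0.0554433 = 0.07286 kN.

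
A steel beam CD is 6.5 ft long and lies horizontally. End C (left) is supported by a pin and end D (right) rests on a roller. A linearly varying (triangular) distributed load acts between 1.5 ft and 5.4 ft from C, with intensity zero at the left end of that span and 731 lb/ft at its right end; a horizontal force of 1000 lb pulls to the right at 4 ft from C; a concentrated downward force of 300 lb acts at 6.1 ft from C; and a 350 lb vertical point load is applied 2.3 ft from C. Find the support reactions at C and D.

Resultant of the triangular load: ½ × 731 × 3.9 = 1425.45 lb, acting at 4.1 ft from C (one-third of the span from the peak).
ΣM about C: D_y·6.5 − (½·731·3.9)·4.1 − 300·6.1 − 350·2.3 = 0 → D_y = 8479.345/6.5 = 1304.51 ≈ 1305 lb.
ΣF_y = 0: C_y + 1304.51 − ½·731·3.9 − 300 − 350 = 0 → C_y = 770.9 lb.
ΣF_x = 0: C_x + 1000 = 0 → C_x = -1000 lb.

C_x = -1000 lb, C_y = 770.9 lb, D_y = 1305 lb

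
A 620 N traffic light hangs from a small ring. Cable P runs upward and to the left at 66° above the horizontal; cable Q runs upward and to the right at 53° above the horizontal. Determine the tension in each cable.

T_P = 426.6 N, T_Q = 288.3 N

ΣF_x = 0: −T_P·cos66° + T_Q·cos53° = 0 → T_Q = 0.67585·T_P.
ΣF_y = 0: T_P·sin66° + T_Q·sin53° = 620.
Substitute: T_P·(0.913545 + 0.67585·0.798636) = 620 → T_P = 426.614 ≈ 426.6 N.
Then T_Q = 0.67585 × 426.614 = 288.3 N.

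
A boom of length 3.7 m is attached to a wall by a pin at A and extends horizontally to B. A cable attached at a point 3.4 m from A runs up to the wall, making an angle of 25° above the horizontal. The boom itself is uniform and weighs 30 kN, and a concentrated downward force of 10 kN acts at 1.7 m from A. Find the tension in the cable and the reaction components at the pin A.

T = 50.46 kN, A_x = 45.73 kN, A_y = 18.68 kN

ΣM about A: T·sin25°·3.4 − 30·1.85 − 10·1.7 = 0 → T = 72.5/(3.4·0.422618) = 50.4558 ≈ 50.46 kN.
ΣF_x = 0: A_x − T·cos25° = 0 → A_x = 50.4558 × 0.906308 = 45.73 kN.
ΣF_y = 0: A_y + T·sin25° − 30 − 10 = 0 → A_y = 40 − 50.4558 × 0.422618 = 18.68 kN.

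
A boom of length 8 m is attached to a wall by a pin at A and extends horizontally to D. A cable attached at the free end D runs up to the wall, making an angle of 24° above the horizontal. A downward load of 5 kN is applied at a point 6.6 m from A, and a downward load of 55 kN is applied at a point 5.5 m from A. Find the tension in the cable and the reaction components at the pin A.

T = 103.1 kN, A_x = 94.19 kN, A_y = 18.06 kN

ΣM about A: T·sin24°·8 − 5·6.6 − 55·5.5 = 0 → T = 335.5/(8·0.406737) = 103.107 ≈ 103.1 kN.
ΣF_x = 0: A_x − T·cos24° = 0 → A_x = 103.107 × 0.913545 = 94.19 kN.
ΣF_y = 0: A_y + T·sin24° − 5 − 55 = 0 → A_y = 60 − 103.107 × 0.406737 = 18.06 kN.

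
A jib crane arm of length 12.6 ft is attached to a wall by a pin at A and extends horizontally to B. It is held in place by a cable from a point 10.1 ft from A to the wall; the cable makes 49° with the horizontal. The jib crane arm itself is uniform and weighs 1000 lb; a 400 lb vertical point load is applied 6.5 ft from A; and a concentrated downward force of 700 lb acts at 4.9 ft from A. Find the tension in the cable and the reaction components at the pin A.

ΣM about A: T·sin49°·10.1 − 1000·6.3 − 400·6.5 − 700·4.9 = 0 → T = 12330/(10.1·0.75471) = 1617.56 ≈ 1618 lb.
ΣF_x = 0: A_x − T·cos49° = 0 → A_x = 1617.56 × 0.656059 = 1061 lb.
ΣF_y = 0: A_y + T·sin49° − 1000 − 400 − 700 = 0 → A_y = 2100 − 1617.56 × 0.75471 = 879.2 lb.

T = 1618 lb, A_x = 1061 lb, A_y = 879.2 lb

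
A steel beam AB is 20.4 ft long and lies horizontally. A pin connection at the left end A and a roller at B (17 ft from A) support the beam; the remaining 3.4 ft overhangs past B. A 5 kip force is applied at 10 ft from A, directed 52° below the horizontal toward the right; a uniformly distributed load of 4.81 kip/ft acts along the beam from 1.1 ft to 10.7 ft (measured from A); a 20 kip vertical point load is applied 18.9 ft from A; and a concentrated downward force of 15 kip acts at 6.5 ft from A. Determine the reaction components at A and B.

Resultant of the distributed load: 4.81 × 9.6 = 46.176 kip at 5.9 ft from A.
Moments about A: B_y·17 − 5·sin52°·10 − (4.81·9.6)·5.9 − 20·18.9 − 15·6.5 = 0 → B_y = 787.339/17 = 46.3141 ≈ 46.31 kip.
ΣF_y = 0: A_y + 46.3141 − 5·sin52° − 4.81·9.6 − 20 − 15 = 0 → A_y = 38.80 kip.
ΣF_x = 0: A_x + 5·cos52° = 0 → A_x = -3.078 kip.

A_x = -3.078 kip, A_y = 38.80 kip, B_y = 46.31 kip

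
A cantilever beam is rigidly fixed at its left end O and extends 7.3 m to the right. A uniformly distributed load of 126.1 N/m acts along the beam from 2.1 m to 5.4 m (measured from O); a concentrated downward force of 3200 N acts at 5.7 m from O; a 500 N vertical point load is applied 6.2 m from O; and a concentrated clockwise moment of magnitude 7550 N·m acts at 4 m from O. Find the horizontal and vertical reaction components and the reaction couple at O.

Resultant of the distributed load: 126.1 × 3.3 = 416.13 N at 3.75 m from O.
ΣF_x = 0: O_x = 0.
ΣF_y = 0: O_y − 126.1·3.3 − 3200 − 500 = 0 → O_y = 4116 N.
ΣM about O: M_O − (126.1·3.3)·3.75 − 3200·5.7 − 500·6.2 − 7550 = 0 → M_O = 30450 N·m.

O_x = 0, O_y = 4116 N, M_O = 30450 N·m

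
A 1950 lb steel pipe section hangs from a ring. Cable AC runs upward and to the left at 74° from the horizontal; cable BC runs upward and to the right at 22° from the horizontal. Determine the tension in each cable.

ΣF_x = 0: −T_AC·cos74° + T_BC·cos22° = 0 → T_BC = 0.297284·T_AC.
ΣF_y = 0: T_AC·sin74° + T_BC·sin22° = 1950.
Substitute: T_AC·(0.961262 + 0.297284·0.374607) = 1950 → T_AC = 1817.97 ≈ 1818 lb.
Then T_BC = 0.297284 × 1817.97 = 540.5 lb.

T_AC = 1818 lb, T_BC = 540.5 lb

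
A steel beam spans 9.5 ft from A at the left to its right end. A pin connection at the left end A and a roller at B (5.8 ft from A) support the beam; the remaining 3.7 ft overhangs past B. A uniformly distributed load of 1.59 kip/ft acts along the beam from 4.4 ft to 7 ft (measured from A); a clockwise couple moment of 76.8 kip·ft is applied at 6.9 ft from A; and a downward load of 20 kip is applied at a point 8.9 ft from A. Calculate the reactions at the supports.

Resultant of the distributed load: 1.59 × 2.6 = 4.134 kip at 5.7 ft from A.
ΣM about A: B_y·5.8 − (1.59·2.6)·5.7 − 76.8 − 20·8.9 = 0 → B_y = 278.3638/5.8 = 47.9938 ≈ 47.99 kip.
ΣF_y = 0: A_y + 47.9938 − 1.59·2.6 − 20 = 0 → A_y = -23.86 kip.
ΣF_x = 0: no horizontal applied forces, so A_x = 0.

A_x = 0, A_y = -23.86 kip, B_y = 47.99 kip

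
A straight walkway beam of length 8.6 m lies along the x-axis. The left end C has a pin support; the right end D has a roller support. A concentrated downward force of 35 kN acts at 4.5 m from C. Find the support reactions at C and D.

C_x = 0, C_y = 16.69 kN, D_y = 18.31 kN

Taking moments about C: D_y·8.6 − 35·4.5 = 0 → D_y = 157.5/8.6 = 18.314 ≈ 18.31 kN.
ΣF_y = 0: C_y + 18.314 − 35 = 0 → C_y = 16.69 kN.
ΣF_x = 0: no horizontal applied forces, so C_x = 0.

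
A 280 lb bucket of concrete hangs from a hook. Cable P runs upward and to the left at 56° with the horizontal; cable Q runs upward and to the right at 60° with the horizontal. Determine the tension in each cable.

T_P = 155.8 lb, T_Q = 174.2 lb

ΣF_x = 0: −T_P·cos56° + T_Q·cos60° = 0 → T_Q = 1.11839·T_P.
ΣF_y = 0: T_P·sin56° + T_Q·sin60° = 280.
Substitute: T_P·(0.829038 + 1.11839·0.866025) = 280 → T_P = 155.764 ≈ 155.8 lb.
Then T_Q = 1.11839 × 155.764 = 174.2 lb.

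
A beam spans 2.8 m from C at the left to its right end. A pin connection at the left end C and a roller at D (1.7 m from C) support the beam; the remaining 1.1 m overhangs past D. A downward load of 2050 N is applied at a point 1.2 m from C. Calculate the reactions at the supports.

C_x = 0, C_y = 602.9 N, D_y = 1447 N

Taking moments about C: D_y·1.7 − 2050·1.2 = 0 → D_y = 2460/1.7 = 1447.06 ≈ 1447 N.
ΣF_y = 0: C_y + 1447.06 − 2050 = 0 → C_y = 602.9 N.
ΣF_x = 0: no horizontal applied forces, so C_x = 0.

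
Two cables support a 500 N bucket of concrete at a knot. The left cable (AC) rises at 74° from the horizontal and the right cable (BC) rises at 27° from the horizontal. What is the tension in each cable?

T_AC = 453.8 N, T_BC = 140.4 N

ΣF_x = 0: −T_AC·cos74° + T_BC·cos27° = 0 → T_BC = 0.309355·T_AC.
ΣF_y = 0: T_AC·sin74° + T_BC·sin27° = 500.
Substitute: T_AC·(0.961262 + 0.309355·0.45399) = 500 → T_AC = 453.842 ≈ 453.8 N.
Then T_BC = 0.309355 × 453.842 = 140.4 N.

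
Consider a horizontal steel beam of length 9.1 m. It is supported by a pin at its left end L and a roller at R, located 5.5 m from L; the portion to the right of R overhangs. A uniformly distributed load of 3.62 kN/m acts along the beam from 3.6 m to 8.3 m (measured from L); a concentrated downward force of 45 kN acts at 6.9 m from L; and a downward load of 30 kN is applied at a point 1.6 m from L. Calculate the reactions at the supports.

L_x = 0, L_y = 8.426 kN, R_y = 83.59 kN

Resultant of the distributed load: 3.62 × 4.7 = 17.014 kN at 5.95 m from L.
Taking moments about L: R_y·5.5 − (3.62·4.7)·5.95 − 45·6.9 − 30·1.6 = 0 → R_y = 459.7333/5.5 = 83.5879 ≈ 83.59 kN.
ΣF_y = 0: L_y + 83.5879 − 3.62·4.7 − 45 − 30 = 0 → L_y = 8.426 kN.
ΣF_x = 0: no horizontal applied forces, so L_x = 0.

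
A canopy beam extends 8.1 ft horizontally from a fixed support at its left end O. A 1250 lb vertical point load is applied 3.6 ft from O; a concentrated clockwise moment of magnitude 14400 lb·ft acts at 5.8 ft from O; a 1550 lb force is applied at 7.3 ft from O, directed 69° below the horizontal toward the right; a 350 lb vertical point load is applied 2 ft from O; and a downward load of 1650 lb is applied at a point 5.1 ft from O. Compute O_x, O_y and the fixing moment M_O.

O_x = -555.5 lb, O_y = 4697 lb, M_O = 38580 lb·ft

ΣF_x = 0: O_x + 1550·cos69° = 0 → O_x = -555.5 lb.
ΣF_y = 0: O_y − 1250 − 1550·sin69° − 350 − 1650 = 0 → O_y = 4697 lb.
ΣM about O: M_O − 1250·3.6 − 14400 − 1550·sin69°·7.3 − 350·2 − 1650·5.1 = 0 → M_O = 38580 lb·ft.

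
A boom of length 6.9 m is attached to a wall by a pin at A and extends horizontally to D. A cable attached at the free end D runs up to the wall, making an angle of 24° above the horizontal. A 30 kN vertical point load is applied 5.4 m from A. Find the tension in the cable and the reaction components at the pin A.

T = 57.72 kN, A_x = 52.73 kN, A_y = 6.522 kN

ΣM about A: T·sin24°·6.9 − 30·5.4 = 0 → T = 162/(6.9·0.406737) = 57.7234 ≈ 57.72 kN.
ΣF_x = 0: A_x − T·cos24° = 0 → A_x = 57.7234 × 0.913545 = 52.73 kN.
ΣF_y = 0: A_y + T·sin24° − 30 = 0 → A_y = 30 − 57.7234 × 0.406737 = 6.522 kN.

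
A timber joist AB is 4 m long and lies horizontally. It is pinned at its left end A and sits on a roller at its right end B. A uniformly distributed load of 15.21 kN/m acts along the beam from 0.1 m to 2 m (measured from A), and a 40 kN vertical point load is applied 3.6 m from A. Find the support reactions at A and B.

Resultant of the distributed load: 15.21 × 1.9 = 28.899 kN at 1.05 m from A.
Taking moments about A: B_y·4 − (15.21·1.9)·1.05 − 40·3.6 = 0 → B_y = 174.34395/4 = 43.586 ≈ 43.59 kN.
ΣF_y = 0: A_y + 43.586 − 15.21·1.9 − 40 = 0 → A_y = 25.31 kN.
ΣF_x = 0: no horizontal applied forces, so A_x = 0.

A_x = 0, A_y = 25.31 kN, B_y = 43.59 kN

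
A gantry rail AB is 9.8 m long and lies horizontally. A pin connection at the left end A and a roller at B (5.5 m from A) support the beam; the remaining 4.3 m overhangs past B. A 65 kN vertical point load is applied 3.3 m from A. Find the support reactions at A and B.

A_x = 0, A_y = 26.00 kN, B_y = 39.00 kN

Taking moments about A: B_y·5.5 − 65·3.3 = 0 → B_y = 214.5/5.5 = 39.00 kN.
ΣF_y = 0: A_y + 39 − 65 = 0 → A_y = 26.00 kN.
ΣF_x = 0: no horizontal applied forces, so A_x = 0.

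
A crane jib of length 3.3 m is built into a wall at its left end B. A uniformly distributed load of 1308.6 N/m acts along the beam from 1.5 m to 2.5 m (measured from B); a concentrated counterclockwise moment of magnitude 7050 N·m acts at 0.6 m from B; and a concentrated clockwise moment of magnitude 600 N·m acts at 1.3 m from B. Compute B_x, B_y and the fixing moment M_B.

Resultant of the distributed load: 1308.6 × 1 = 1308.6 N at 2 m from B.
ΣF_x = 0: B_x = 0.
ΣF_y = 0: B_y − 1308.6·1 = 0 → B_y = 1309 N.
ΣM about B: M_B − (1308.6·1)·2 + 7050 − 600 = 0 → M_B = -3833 N·m.

B_x = 0, B_y = 1309 N, M_B = -3833 N·m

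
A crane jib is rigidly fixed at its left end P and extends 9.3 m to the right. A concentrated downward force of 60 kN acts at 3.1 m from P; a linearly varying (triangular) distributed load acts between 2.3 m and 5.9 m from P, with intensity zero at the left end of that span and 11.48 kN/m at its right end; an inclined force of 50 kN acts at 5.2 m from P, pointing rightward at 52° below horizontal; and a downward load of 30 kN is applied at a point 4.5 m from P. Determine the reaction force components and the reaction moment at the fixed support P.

Resultant of the triangular load: ½ × 11.48 × 3.6 = 20.664 kN, acting at 4.7 m from P (one-third of the span from the peak).
ΣF_x = 0: P_x + 50·cos52° = 0 → P_x = -30.78 kN.
ΣF_y = 0: P_y − 60 − ½·11.48·3.6 − 50·sin52° − 30 = 0 → P_y = 150.1 kN.
ΣM about P: M_P − 60·3.1 − (½·11.48·3.6)·4.7 − 50·sin52°·5.2 − 30·4.5 = 0 → M_P = 623.0 kN·m.

P_x = -30.78 kN, P_y = 150.1 kN, M_P = 623.0 kN·m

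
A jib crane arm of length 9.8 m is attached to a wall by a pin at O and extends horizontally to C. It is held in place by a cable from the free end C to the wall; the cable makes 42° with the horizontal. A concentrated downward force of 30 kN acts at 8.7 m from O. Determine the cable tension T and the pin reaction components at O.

T = 39.80 kN, O_x = 29.58 kN, O_y = 3.367 kN

ΣM about O: T·sin42°·9.8 − 30·8.7 = 0 → T = 261/(9.8·0.669131) = 39.8019 ≈ 39.80 kN.
ΣF_x = 0: O_x − T·cos42° = 0 → O_x = 39.8019 × 0.743145 = 29.58 kN.
ΣF_y = 0: O_y + T·sin42° − 30 = 0 → O_y = 30 − 39.8019 × 0.669131 = 3.367 kN.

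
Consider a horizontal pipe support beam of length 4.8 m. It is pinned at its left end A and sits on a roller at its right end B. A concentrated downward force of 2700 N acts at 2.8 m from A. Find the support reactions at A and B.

Moments about A: B_y·4.8 − 2700·2.8 = 0 → B_y = 7560/4.8 = 1575 N.
ΣF_y = 0: A_y + 1575 − 2700 = 0 → A_y = 1125 N.
ΣF_x = 0: no horizontal applied forces, so A_x = 0.

A_x = 0, A_y = 1125 N, B_y = 1575 N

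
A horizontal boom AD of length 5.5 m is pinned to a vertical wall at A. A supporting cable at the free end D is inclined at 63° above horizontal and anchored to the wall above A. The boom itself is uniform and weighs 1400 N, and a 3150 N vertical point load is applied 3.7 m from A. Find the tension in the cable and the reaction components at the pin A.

T = 3164 N, A_x = 1436 N, A_y = 1731 N

ΣM about A: T·sin63°·5.5 − 1400·2.75 − 3150·3.7 = 0 → T = 15505/(5.5·0.891007) = 3163.94 ≈ 3164 N.
ΣF_x = 0: A_x − T·cos63° = 0 → A_x = 3163.94 × 0.45399 = 1436 N.
ΣF_y = 0: A_y + T·sin63° − 1400 − 3150 = 0 → A_y = 4550 − 3163.94 × 0.891007 = 1731 N.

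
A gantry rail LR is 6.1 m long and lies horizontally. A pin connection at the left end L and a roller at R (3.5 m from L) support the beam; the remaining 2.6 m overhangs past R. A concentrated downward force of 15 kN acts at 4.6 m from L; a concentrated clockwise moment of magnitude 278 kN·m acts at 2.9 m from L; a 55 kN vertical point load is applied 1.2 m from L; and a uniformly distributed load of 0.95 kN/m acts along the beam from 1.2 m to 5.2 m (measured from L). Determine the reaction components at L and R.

Resultant of the distributed load: 0.95 × 4 = 3.8 kN at 3.2 m from L.
Moments about L: R_y·3.5 − 15·4.6 − 278 − 55·1.2 − (0.95·4)·3.2 = 0 → R_y = 425.16/3.5 = 121.474 ≈ 121.5 kN.
ΣF_y = 0: L_y + 121.474 − 15 − 55 − 0.95·4 = 0 → L_y = -47.67 kN.
ΣF_x = 0: no horizontal applied forces, so L_x = 0.

L_x = 0, L_y = -47.67 kN, R_y = 121.5 kN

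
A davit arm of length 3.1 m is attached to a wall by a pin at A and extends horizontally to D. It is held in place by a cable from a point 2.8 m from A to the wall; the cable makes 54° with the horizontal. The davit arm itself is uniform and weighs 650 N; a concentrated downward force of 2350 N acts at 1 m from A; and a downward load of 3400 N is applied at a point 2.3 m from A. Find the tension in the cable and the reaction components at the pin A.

ΣM about A: T·sin54°·2.8 − 650·1.55 − 2350·1 − 3400·2.3 = 0 → T = 11177.5/(2.8·0.809017) = 4934.34 ≈ 4934 N.
ΣF_x = 0: A_x − T·cos54° = 0 → A_x = 4934.34 × 0.587785 = 2900 N.
ΣF_y = 0: A_y + T·sin54° − 650 − 2350 − 3400 = 0 → A_y = 6400 − 4934.34 × 0.809017 = 2408 N.

T = 4934 N, A_x = 2900 N, A_y = 2408 N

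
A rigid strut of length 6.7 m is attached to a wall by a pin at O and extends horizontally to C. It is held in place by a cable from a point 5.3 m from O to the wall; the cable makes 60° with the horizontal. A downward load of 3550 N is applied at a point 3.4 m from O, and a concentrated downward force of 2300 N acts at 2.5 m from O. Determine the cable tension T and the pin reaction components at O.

ΣM about O: T·sin60°·5.3 − 3550·3.4 − 2300·2.5 = 0 → T = 17820/(5.3·0.866025) = 3882.41 ≈ 3882 N.
ΣF_x = 0: O_x − T·cos60° = 0 → O_x = 3882.41 × 0.5 = 1941 N.
ΣF_y = 0: O_y + T·sin60° − 3550 − 2300 = 0 → O_y = 5850 − 3882.41 × 0.866025 = 2488 N.

T = 3882 N, O_x = 1941 N, O_y = 2488 N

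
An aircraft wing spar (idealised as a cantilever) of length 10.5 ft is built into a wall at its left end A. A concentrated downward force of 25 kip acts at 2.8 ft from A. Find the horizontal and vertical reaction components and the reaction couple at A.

ΣF_x = 0: A_x = 0.
ΣF_y = 0: A_y − 25 = 0 → A_y = 25.00 kip.
ΣM about A: M_A − 25·2.8 = 0 → M_A = 70.00 kip·ft.

A_x = 0, A_y = 25.00 kip, M_A = 70.00 kip·ft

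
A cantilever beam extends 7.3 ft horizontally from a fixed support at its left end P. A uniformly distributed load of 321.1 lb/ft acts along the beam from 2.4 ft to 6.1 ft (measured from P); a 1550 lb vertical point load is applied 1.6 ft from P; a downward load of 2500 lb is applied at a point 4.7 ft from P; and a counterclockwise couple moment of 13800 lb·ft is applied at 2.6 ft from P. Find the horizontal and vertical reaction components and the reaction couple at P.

P_x = 0, P_y = 5238 lb, M_P = 5479 lb·ft

Resultant of the distributed load: 321.1 × 3.7 = 1188.07 lb at 4.25 ft from P.
ΣF_x = 0: P_x = 0.
ΣF_y = 0: P_y − 321.1·3.7 − 1550 − 2500 = 0 → P_y = 5238 lb.
ΣM about P: M_P − (321.1·3.7)·4.25 − 1550·1.6 − 2500·4.7 + 13800 = 0 → M_P = 5479 lb·ft.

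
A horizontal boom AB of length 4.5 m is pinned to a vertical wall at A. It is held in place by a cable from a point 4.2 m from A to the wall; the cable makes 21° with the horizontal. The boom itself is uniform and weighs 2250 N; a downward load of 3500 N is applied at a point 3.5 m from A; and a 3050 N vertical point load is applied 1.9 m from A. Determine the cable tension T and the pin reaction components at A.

ΣM about A: T·sin21°·4.2 − 2250·2.25 − 3500·3.5 − 3050·1.9 = 0 → T = 23107.5/(4.2·0.358368) = 15352.3 ≈ 15350 N.
ΣF_x = 0: A_x − T·cos21° = 0 → A_x = 15352.3 × 0.93358 = 14330 N.
ΣF_y = 0: A_y + T·sin21° − 2250 − 3500 − 3050 = 0 → A_y = 8800 − 15352.3 × 0.358368 = 3298 N.

T = 15350 N, A_x = 14330 N, A_y = 3298 N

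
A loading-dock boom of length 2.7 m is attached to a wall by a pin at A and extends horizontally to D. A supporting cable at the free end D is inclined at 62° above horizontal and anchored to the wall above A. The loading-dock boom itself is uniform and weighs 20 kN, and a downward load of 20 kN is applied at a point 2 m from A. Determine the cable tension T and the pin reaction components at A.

T = 28.10 kN, A_x = 13.19 kN, A_y = 15.19 kN

ΣM about A: T·sin62°·2.7 − 20·1.35 − 20·2 = 0 → T = 67/(2.7·0.882948) = 28.1045 ≈ 28.10 kN.
ΣF_x = 0: A_x − T·cos62° = 0 → A_x = 28.1045 × 0.469472 = 13.19 kN.
ΣF_y = 0: A_y + T·sin62° − 20 − 20 = 0 → A_y = 40 − 28.1045 × 0.882948 = 15.19 kN.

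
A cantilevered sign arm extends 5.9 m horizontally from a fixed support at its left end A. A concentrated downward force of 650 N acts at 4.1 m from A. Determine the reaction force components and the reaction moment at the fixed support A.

A_x = 0, A_y = 650.0 N, M_A = 2665 N·m

ΣF_x = 0: A_x = 0.
ΣF_y = 0: A_y − 650 = 0 → A_y = 650.0 N.
ΣM about A: M_A − 650·4.1 = 0 → M_A = 2665 N·m.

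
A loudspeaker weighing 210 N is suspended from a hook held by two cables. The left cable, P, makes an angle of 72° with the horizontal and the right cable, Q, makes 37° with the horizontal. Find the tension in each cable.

ΣF_x = 0: −T_P·cos72° + T_Q·cos37° = 0 → T_Q = 0.386931·T_P.
ΣF_y = 0: T_P·sin72° + T_Q·sin37° = 210.
Substitute: T_P·(0.951057 + 0.386931·0.601815) = 210 → T_P = 177.377 ≈ 177.4 N.
Then T_Q = 0.386931 × 177.377 = 68.63 N.

T_P = 177.4 N, T_Q = 68.63 N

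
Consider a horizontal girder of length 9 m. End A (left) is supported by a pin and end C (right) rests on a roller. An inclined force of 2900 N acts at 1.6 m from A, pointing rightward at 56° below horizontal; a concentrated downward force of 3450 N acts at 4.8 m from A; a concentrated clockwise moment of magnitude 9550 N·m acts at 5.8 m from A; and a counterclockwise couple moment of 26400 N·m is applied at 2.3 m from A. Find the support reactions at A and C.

Moments about A: C_y·9 − 2900·sin56°·1.6 − 3450·4.8 − 9550 + 26400 = 0 → C_y = 3556.73/9 = 395.192 ≈ 395.2 N.
ΣF_y = 0: A_y + 395.192 − 2900·sin56° − 3450 = 0 → A_y = 5459 N.
ΣF_x = 0: A_x + 2900·cos56° = 0 → A_x = -1622 N.

A_x = -1622 N, A_y = 5459 N, C_y = 395.2 N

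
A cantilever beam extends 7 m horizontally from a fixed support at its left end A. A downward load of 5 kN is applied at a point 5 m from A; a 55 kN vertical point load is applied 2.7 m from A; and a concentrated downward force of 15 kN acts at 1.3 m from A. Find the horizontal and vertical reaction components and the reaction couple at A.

A_x = 0, A_y = 75.00 kN, M_A = 193.0 kN·m

ΣF_x = 0: A_x = 0.
ΣF_y = 0: A_y − 5 − 55 − 15 = 0 → A_y = 75.00 kN.
ΣM about A: M_A − 5·5 − 55·2.7 − 15·1.3 = 0 → M_A = 193.0 kN·m.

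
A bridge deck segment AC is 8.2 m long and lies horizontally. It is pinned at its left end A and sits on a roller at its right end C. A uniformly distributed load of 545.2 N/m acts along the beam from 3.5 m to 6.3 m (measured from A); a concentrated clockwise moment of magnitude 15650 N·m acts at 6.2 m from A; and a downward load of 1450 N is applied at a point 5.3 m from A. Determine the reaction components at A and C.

A_x = 0, A_y = -781.4 N, C_y = 3758 N

Resultant of the distributed load: 545.2 × 2.8 = 1526.56 N at 4.9 m from A.
Taking moments about A: C_y·8.2 − (545.2·2.8)·4.9 − 15650 − 1450·5.3 = 0 → C_y = 30815.144/8.2 = 3757.94 ≈ 3758 N.
ΣF_y = 0: A_y + 3757.94 − 545.2·2.8 − 1450 = 0 → A_y = -781.4 N.
ΣF_x = 0: no horizontal applied forces, so A_x = 0.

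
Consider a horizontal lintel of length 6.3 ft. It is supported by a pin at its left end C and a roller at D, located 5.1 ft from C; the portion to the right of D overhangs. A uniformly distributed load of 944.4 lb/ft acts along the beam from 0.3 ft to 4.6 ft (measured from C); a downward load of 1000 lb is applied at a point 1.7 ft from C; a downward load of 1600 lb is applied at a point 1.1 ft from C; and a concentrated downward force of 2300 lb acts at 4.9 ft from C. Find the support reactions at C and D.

Resultant of the distributed load: 944.4 × 4.3 = 4060.92 lb at 2.45 ft from C.
ΣM about C: D_y·5.1 − (944.4·4.3)·2.45 − 1000·1.7 − 1600·1.1 − 2300·4.9 = 0 → D_y = 24679.254/5.1 = 4839.07 ≈ 4839 lb.
ΣF_y = 0: C_y + 4839.07 − 944.4·4.3 − 1000 − 1600 − 2300 = 0 → C_y = 4122 lb.
ΣF_x = 0: no horizontal applied forces, so C_x = 0.

C_x = 0, C_y = 4122 lb, D_y = 4839 lb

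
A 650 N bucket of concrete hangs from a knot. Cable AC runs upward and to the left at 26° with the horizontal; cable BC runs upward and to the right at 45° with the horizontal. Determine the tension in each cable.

ΣF_x = 0: −T_AC·cos26° + T_BC·cos45° = 0 → T_BC = 1.27109·T_AC.
ΣF_y = 0: T_AC·sin26° + T_BC·sin45° = 650.
Substitute: T_AC·(0.438371 + 1.27109·0.707107) = 650 → T_AC = 486.102 ≈ 486.1 N.
Then T_BC = 1.27109 × 486.102 = 617.9 N.

T_AC = 486.1 N, T_BC = 617.9 N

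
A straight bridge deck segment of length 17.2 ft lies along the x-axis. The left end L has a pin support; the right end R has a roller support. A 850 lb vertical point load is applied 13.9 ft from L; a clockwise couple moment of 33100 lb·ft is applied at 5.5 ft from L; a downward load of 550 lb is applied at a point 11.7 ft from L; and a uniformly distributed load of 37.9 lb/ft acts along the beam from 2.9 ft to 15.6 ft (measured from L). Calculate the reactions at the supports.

Resultant of the distributed load: 37.9 × 12.7 = 481.33 lb at 9.25 ft from L.
ΣM about L: R_y·17.2 − 850·13.9 − 33100 − 550·11.7 − (37.9·12.7)·9.25 = 0 → R_y = 55802.3025/17.2 = 3244.32 ≈ 3244 lb.
ΣF_y = 0: L_y + 3244.32 − 850 − 550 − 37.9·12.7 = 0 → L_y = -1363 lb.
ΣF_x = 0: no horizontal applied forces, so L_x = 0.

L_x = 0, L_y = -1363 lb, R_y = 3244 lb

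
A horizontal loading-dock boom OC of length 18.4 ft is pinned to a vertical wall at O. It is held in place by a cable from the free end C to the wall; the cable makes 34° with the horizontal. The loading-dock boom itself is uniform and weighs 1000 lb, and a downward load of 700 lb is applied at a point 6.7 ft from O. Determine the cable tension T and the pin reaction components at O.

ΣM about O: T·sin34°·18.4 − 1000·9.2 − 700·6.7 = 0 → T = 13890/(18.4·0.559193) = 1349.97 ≈ 1350 lb.
ΣF_x = 0: O_x − T·cos34° = 0 → O_x = 1349.97 × 0.829038 = 1119 lb.
ΣF_y = 0: O_y + T·sin34° − 1000 − 700 = 0 → O_y = 1700 − 1349.97 × 0.559193 = 945.1 lb.

T = 1350 lb, O_x = 1119 lb, O_y = 945.1 lb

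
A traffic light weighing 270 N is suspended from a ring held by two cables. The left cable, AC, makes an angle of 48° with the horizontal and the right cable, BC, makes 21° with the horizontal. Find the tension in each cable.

T_AC = 270.0 N, T_BC = 193.5 N

ΣF_x = 0: −T_AC·cos48° + T_BC·cos21° = 0 → T_BC = 0.716736·T_AC.
ΣF_y = 0: T_AC·sin48° + T_BC·sin21° = 270.
Substitute: T_AC·(0.743145 + 0.716736·0.358368) = 270 → T_AC = 270.0 N.
Then T_BC = 0.716736 × 270 = 193.5 N.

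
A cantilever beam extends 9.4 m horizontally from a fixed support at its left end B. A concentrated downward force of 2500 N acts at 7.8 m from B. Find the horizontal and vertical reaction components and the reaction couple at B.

B_x = 0, B_y = 2500 N, M_B = 19500 N·m

ΣF_x = 0: B_x = 0.
ΣF_y = 0: B_y − 2500 = 0 → B_y = 2500 N.
ΣM about B: M_B − 2500·7.8 = 0 → M_B = 19500 N·m.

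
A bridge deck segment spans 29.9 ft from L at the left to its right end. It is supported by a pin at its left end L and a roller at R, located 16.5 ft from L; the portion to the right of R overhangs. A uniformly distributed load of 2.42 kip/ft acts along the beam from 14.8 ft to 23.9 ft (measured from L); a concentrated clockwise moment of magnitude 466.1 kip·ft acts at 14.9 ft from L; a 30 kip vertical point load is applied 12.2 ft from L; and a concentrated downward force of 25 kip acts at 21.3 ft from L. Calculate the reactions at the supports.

Resultant of the distributed load: 2.42 × 9.1 = 22.022 kip at 19.35 ft from L.
Taking moments about L: R_y·16.5 − (2.42·9.1)·19.35 − 466.1 − 30·12.2 − 25·21.3 = 0 → R_y = 1790.7257/16.5 = 108.529 ≈ 108.5 kip.
ΣF_y = 0: L_y + 108.529 − 2.42·9.1 − 30 − 25 = 0 → L_y = -31.51 kip.
ΣF_x = 0: no horizontal applied forces, so L_x = 0.

L_x = 0, L_y = -31.51 kip, R_y = 108.5 kip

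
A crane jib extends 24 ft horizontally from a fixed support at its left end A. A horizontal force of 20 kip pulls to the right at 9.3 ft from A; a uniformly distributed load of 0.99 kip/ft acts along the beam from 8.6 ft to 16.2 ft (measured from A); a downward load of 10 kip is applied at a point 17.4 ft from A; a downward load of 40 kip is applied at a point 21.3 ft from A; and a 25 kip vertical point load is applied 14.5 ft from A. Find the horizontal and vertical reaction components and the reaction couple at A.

Resultant of the distributed load: 0.99 × 7.6 = 7.524 kip at 12.4 ft from A.
ΣF_x = 0: A_x + 20 = 0 → A_x = -20.00 kip.
ΣF_y = 0: A_y − 0.99·7.6 − 10 − 40 − 25 = 0 → A_y = 82.52 kip.
ΣM about A: M_A − (0.99·7.6)·12.4 − 10·17.4 − 40·21.3 − 25·14.5 = 0 → M_A = 1482 kip·ft.

A_x = -20.00 kip, A_y = 82.52 kip, M_A = 1482 kip·ft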